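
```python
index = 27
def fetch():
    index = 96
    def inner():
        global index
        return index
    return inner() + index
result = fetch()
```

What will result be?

Step 1: Global index = 27. fetch() shadows with local index = 96.
Step 2: inner() uses global keyword, so inner() returns global index = 27.
Step 3: fetch() returns 27 + 96 = 123

The answer is 123.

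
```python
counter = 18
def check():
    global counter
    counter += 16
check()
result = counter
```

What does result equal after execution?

Step 1: counter = 18 globally.
Step 2: check() modifies global counter: counter += 16 = 34.
Step 3: result = 34

The answer is 34.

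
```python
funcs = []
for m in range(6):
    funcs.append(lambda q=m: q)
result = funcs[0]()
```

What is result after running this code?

Step 1: Default argument q=m captures m's value at each iteration.
Step 2: funcs[0] captured q = 0 when m was 0.
Step 3: result = 0

The answer is 0.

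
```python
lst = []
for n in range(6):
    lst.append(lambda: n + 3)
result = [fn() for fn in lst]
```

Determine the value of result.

Step 1: All lambdas capture n by reference. After the loop, n = 5.
Step 2: Each call returns 5 + 3 = 8.
Step 3: result = [8, 8, 8, 8, 8, 8]

The answer is [8, 8, 8, 8, 8, 8].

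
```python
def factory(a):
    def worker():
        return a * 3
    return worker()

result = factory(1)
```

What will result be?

Step 1: factory(1) binds parameter a = 1.
Step 2: worker() accesses a = 1 from enclosing scope.
Step 3: result = 1 * 3 = 3

The answer is 3.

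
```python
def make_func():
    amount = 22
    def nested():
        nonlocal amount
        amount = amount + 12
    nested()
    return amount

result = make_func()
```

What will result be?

Step 1: make_func() sets amount = 22.
Step 2: nested() uses nonlocal to modify amount in make_func's scope: amount = 22 + 12 = 34.
Step 3: make_func() returns the modified amount = 34

The answer is 34.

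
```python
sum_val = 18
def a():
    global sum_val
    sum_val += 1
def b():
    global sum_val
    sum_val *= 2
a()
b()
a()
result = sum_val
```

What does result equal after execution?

Step 1: sum_val = 18.
Step 2: a(): sum_val = 18 + 1 = 19.
Step 3: b(): sum_val = 19 * 2 = 38.
Step 4: a(): sum_val = 38 + 1 = 39

The answer is 39.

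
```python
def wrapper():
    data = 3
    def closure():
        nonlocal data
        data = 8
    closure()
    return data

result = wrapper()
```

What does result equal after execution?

Step 1: wrapper() sets data = 3.
Step 2: closure() uses nonlocal to reassign data = 8.
Step 3: result = 8

The answer is 8.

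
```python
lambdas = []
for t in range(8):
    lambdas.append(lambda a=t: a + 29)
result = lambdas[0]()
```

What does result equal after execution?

Step 1: Default argument a=t captures t's value at definition time.
Step 2: lambdas[0] was defined when t = 0, so a defaults to 0.
Step 3: result = 0 + 29 = 29 (default arg fixes the late binding issue)

The answer is 29.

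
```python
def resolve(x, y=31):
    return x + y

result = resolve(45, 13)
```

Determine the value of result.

Step 1: resolve(45, 13) overrides default y with 13.
Step 2: Returns 45 + 13 = 58.
Step 3: result = 58

The answer is 58.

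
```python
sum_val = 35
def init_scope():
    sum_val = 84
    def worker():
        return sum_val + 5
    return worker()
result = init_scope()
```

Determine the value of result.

Step 1: init_scope() shadows global sum_val with sum_val = 84.
Step 2: worker() finds sum_val = 84 in enclosing scope, computes 84 + 5 = 89.
Step 3: result = 89

The answer is 89.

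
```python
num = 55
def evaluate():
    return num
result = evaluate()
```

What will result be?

Step 1: num = 55 is defined in the global scope.
Step 2: evaluate() looks up num. No local num exists, so Python checks the global scope via LEGB rule and finds num = 55.
Step 3: result = 55

The answer is 55.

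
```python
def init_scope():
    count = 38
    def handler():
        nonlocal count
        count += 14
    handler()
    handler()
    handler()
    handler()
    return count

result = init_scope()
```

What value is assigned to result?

Step 1: count starts at 38.
Step 2: handler() is called 4 times, each adding 14.
Step 3: count = 38 + 14 * 4 = 94

The answer is 94.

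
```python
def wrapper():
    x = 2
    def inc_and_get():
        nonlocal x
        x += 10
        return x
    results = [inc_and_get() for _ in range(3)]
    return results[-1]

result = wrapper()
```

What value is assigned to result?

Step 1: x = 2.
Step 2: Three calls to inc_and_get(), each adding 10.
Step 3: Last value = 2 + 10 * 3 = 32

The answer is 32.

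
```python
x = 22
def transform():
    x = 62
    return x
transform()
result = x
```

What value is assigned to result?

Step 1: Global x = 22.
Step 2: transform() creates local x = 62 (shadow, not modification).
Step 3: After transform() returns, global x is unchanged. result = 22

The answer is 22.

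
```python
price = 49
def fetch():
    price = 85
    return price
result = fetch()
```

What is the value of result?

Step 1: Global price = 49.
Step 2: fetch() creates local price = 85, shadowing the global.
Step 3: Returns local price = 85. result = 85

The answer is 85.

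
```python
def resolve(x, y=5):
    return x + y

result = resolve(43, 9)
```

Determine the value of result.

Step 1: resolve(43, 9) overrides default y with 9.
Step 2: Returns 43 + 9 = 52.
Step 3: result = 52

The answer is 52.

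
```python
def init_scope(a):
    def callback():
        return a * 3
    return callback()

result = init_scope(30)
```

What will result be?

Step 1: init_scope(30) binds parameter a = 30.
Step 2: callback() accesses a = 30 from enclosing scope.
Step 3: result = 30 * 3 = 90

The answer is 90.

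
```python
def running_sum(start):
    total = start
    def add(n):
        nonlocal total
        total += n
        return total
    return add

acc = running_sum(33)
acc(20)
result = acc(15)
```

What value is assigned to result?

Step 1: running_sum(33) creates closure with total = 33.
Step 2: First acc(20): total = 33 + 20 = 53.
Step 3: Second acc(15): total = 53 + 15 = 68. result = 68

The answer is 68.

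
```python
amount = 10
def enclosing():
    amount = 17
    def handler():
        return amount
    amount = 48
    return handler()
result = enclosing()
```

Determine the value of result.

Step 1: enclosing() sets amount = 17, then later amount = 48.
Step 2: handler() is called after amount is reassigned to 48. Closures capture variables by reference, not by value.
Step 3: result = 48

The answer is 48.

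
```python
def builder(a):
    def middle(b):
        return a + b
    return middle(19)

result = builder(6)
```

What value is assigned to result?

Step 1: builder(6) passes a = 6.
Step 2: middle(19) has b = 19, reads a = 6 from enclosing.
Step 3: result = 6 + 19 = 25

The answer is 25.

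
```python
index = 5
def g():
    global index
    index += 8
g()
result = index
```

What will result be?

Step 1: index = 5 globally.
Step 2: g() modifies global index: index += 8 = 13.
Step 3: result = 13

The answer is 13.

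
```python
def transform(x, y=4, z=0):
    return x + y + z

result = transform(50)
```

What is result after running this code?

Step 1: transform(50) uses defaults y = 4, z = 0.
Step 2: Returns 50 + 4 + 0 = 54.
Step 3: result = 54

The answer is 54.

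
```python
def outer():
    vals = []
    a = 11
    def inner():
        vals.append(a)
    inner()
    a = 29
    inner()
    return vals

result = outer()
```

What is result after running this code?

Step 1: a = 11. inner() appends current a to vals.
Step 2: First inner(): appends 11. Then a = 29.
Step 3: Second inner(): appends 29 (closure sees updated a). result = [11, 29]

The answer is [11, 29].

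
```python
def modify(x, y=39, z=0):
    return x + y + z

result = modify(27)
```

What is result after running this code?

Step 1: modify(27) uses defaults y = 39, z = 0.
Step 2: Returns 27 + 39 + 0 = 66.
Step 3: result = 66

The answer is 66.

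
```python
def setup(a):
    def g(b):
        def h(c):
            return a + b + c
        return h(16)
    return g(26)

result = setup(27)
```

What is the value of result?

Step 1: a = 27, b = 26, c = 16 across three nested scopes.
Step 2: h() accesses all three via LEGB rule.
Step 3: result = 27 + 26 + 16 = 69

The answer is 69.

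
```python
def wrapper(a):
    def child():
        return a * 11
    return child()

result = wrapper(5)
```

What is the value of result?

Step 1: wrapper(5) binds parameter a = 5.
Step 2: child() accesses a = 5 from enclosing scope.
Step 3: result = 5 * 11 = 55

The answer is 55.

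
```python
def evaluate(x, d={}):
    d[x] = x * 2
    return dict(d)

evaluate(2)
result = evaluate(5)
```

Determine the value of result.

Step 1: Mutable default dict is shared across calls.
Step 2: First call adds 2: 4. Second call adds 5: 10.
Step 3: result = {2: 4, 5: 10}

The answer is {2: 4, 5: 10}.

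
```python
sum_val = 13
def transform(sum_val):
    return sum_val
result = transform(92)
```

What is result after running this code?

Step 1: Global sum_val = 13.
Step 2: transform(92) takes parameter sum_val = 92, which shadows the global.
Step 3: result = 92

The answer is 92.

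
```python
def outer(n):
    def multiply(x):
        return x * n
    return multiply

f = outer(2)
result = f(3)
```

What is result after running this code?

Step 1: outer(2) returns multiply closure with n = 2.
Step 2: f(3) computes 3 * 2 = 6.
Step 3: result = 6

The answer is 6.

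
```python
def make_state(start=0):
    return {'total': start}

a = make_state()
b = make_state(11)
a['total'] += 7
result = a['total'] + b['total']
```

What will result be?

Step 1: make_state() returns a new dict each call (immutable default 0).
Step 2: a = {'total': 0}, b = {'total': 11}.
Step 3: a['total'] += 7 = 7. result = 7 + 11 = 18

The answer is 18.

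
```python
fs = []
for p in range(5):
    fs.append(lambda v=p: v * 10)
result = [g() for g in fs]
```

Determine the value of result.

Step 1: Default arg v=p captures p at each iteration.
Step 2: fs[k] has v defaulting to k, returns k * 10.
Step 3: result = [0, 10, 20, 30, 40]

The answer is [0, 10, 20, 30, 40].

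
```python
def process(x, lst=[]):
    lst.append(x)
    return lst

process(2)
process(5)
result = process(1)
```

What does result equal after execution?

Step 1: Mutable default argument gotcha! The list [] is created once.
Step 2: Each call appends to the SAME list: [2], [2, 5], [2, 5, 1].
Step 3: result = [2, 5, 1]

The answer is [2, 5, 1].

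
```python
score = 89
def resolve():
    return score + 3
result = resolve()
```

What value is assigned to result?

Step 1: score = 89 is defined globally.
Step 2: resolve() looks up score from global scope = 89, then computes 89 + 3 = 92.
Step 3: result = 92

The answer is 92.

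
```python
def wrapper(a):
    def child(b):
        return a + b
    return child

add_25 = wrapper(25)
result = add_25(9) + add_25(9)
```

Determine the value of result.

Step 1: add_25 captures a = 25.
Step 2: add_25(9) = 25 + 9 = 34, called twice.
Step 3: result = 34 + 34 = 68

The answer is 68.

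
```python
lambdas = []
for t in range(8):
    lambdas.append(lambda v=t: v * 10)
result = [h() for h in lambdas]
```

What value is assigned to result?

Step 1: Default arg v=t captures t at each iteration.
Step 2: lambdas[k] has v defaulting to k, returns k * 10.
Step 3: result = [0, 10, 20, 30, 40, 50, 60, 70]

The answer is [0, 10, 20, 30, 40, 50, 60, 70].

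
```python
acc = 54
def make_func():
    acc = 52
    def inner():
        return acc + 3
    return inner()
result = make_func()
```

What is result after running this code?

Step 1: make_func() shadows global acc with acc = 52.
Step 2: inner() finds acc = 52 in enclosing scope, computes 52 + 3 = 55.
Step 3: result = 55

The answer is 55.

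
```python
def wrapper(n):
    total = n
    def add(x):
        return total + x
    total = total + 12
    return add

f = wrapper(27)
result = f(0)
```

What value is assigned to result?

Step 1: wrapper(27) sets total = 27, then total = 27 + 12 = 39.
Step 2: Closures capture by reference, so add sees total = 39.
Step 3: f(0) returns 39 + 0 = 39

The answer is 39.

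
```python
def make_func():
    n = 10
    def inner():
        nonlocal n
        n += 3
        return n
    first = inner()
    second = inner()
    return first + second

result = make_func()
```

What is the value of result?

Step 1: n starts at 10.
Step 2: First call: n = 10 + 3 = 13, returns 13.
Step 3: Second call: n = 13 + 3 = 16, returns 16.
Step 4: result = 13 + 16 = 29

The answer is 29.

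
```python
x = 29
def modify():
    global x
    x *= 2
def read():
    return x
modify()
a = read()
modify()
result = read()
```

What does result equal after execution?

Step 1: x = 29.
Step 2: First modify(): x = 29 * 2 = 58.
Step 3: Second modify(): x = 58 * 2 = 116.
Step 4: read() returns 116

The answer is 116.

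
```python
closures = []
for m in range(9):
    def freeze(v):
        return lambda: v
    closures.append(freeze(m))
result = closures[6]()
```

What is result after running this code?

Step 1: freeze(m) creates a new scope capturing v = m at call time.
Step 2: closures[6] = freeze(6), so its lambda captures v = 6.
Step 3: result = 6 (closure factory fixes late binding)

The answer is 6.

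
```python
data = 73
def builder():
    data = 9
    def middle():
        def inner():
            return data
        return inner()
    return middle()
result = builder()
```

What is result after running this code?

Step 1: builder() defines data = 9. middle() and inner() have no local data.
Step 2: inner() checks local (none), enclosing middle() (none), enclosing builder() and finds data = 9.
Step 3: result = 9

The answer is 9.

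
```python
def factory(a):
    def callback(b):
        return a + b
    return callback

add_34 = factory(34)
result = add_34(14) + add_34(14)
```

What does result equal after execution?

Step 1: add_34 captures a = 34.
Step 2: add_34(14) = 34 + 14 = 48, called twice.
Step 3: result = 48 + 48 = 96

The answer is 96.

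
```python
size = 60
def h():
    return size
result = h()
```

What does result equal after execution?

Step 1: size = 60 is defined in the global scope.
Step 2: h() looks up size. No local size exists, so Python checks the global scope via LEGB rule and finds size = 60.
Step 3: result = 60

The answer is 60.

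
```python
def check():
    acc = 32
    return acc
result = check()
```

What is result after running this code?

Step 1: check() defines acc = 32 in its local scope.
Step 2: return acc finds the local variable acc = 32.
Step 3: result = 32

The answer is 32.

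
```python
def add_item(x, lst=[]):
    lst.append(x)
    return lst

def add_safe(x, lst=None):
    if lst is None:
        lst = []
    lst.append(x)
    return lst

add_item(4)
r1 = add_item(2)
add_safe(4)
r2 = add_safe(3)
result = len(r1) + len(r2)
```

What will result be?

Step 1: add_item shares mutable default: after 2 calls, lst = [4, 2], len = 2.
Step 2: add_safe creates fresh list each time: r2 = [3], len = 1.
Step 3: result = 2 + 1 = 3

The answer is 3.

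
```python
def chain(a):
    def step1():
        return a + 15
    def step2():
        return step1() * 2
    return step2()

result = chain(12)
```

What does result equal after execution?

Step 1: chain(12) captures a = 12.
Step 2: step2() calls step1() which returns 12 + 15 = 27.
Step 3: step2() returns 27 * 2 = 54

The answer is 54.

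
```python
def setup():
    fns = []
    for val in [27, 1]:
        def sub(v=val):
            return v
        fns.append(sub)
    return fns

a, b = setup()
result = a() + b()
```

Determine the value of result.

Step 1: Default argument v=val captures val at each iteration.
Step 2: a() returns 27 (captured at first iteration), b() returns 1 (captured at second).
Step 3: result = 27 + 1 = 28

The answer is 28.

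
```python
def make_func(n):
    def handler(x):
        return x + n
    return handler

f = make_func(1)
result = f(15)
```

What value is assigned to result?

Step 1: make_func(1) creates a closure that captures n = 1.
Step 2: f(15) calls the closure with x = 15, returning 15 + 1 = 16.
Step 3: result = 16

The answer is 16.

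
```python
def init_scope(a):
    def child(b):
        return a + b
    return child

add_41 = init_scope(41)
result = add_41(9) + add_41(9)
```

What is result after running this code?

Step 1: add_41 captures a = 41.
Step 2: add_41(9) = 41 + 9 = 50, called twice.
Step 3: result = 50 + 50 = 100

The answer is 100.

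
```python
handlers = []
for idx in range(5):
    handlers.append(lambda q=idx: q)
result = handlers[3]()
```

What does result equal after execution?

Step 1: Default argument q=idx captures idx's value at each iteration.
Step 2: handlers[3] captured q = 3 when idx was 3.
Step 3: result = 3

The answer is 3.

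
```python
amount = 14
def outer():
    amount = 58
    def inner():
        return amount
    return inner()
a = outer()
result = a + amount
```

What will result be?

Step 1: outer() has local amount = 58. inner() reads from enclosing.
Step 2: outer() returns 58. Global amount = 14 unchanged.
Step 3: result = 58 + 14 = 72

The answer is 72.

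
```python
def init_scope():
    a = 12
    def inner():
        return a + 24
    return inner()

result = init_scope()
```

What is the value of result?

Step 1: init_scope() defines a = 12.
Step 2: inner() reads a = 12 from enclosing scope, returns 12 + 24 = 36.
Step 3: result = 36

The answer is 36.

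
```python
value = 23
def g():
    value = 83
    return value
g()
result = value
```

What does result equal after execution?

Step 1: Global value = 23.
Step 2: g() creates local value = 83 (shadow, not modification).
Step 3: After g() returns, global value is unchanged. result = 23

The answer is 23.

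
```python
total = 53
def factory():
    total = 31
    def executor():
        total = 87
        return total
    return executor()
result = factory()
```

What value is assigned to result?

Step 1: Three scopes define total: global (53), factory (31), executor (87).
Step 2: executor() has its own local total = 87, which shadows both enclosing and global.
Step 3: result = 87 (local wins in LEGB)

The answer is 87.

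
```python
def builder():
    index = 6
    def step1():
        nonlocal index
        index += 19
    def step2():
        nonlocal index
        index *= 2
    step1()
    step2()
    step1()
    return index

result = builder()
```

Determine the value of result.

Step 1: index = 6.
Step 2: step1(): index = 6 + 19 = 25.
Step 3: step2(): index = 25 * 2 = 50.
Step 4: step1(): index = 50 + 19 = 69. result = 69

The answer is 69.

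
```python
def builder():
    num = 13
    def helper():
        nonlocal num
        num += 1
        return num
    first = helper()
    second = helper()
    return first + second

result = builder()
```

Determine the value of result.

Step 1: num starts at 13.
Step 2: First call: num = 13 + 1 = 14, returns 14.
Step 3: Second call: num = 14 + 1 = 15, returns 15.
Step 4: result = 14 + 15 = 29

The answer is 29.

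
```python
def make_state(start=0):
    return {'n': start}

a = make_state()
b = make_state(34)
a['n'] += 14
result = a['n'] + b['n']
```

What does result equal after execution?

Step 1: make_state() returns a new dict each call (immutable default 0).
Step 2: a = {'n': 0}, b = {'n': 34}.
Step 3: a['n'] += 14 = 14. result = 14 + 34 = 48

The answer is 48.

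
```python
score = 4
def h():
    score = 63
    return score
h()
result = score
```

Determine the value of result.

Step 1: score = 4 globally.
Step 2: h() creates a LOCAL score = 63 (no global keyword!).
Step 3: The global score is unchanged. result = 4

The answer is 4.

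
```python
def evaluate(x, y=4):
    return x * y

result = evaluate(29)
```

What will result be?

Step 1: evaluate(29) uses default y = 4.
Step 2: Returns 29 * 4 = 116.
Step 3: result = 116

The answer is 116.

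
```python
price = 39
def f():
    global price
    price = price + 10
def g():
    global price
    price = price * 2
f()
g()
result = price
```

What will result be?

Step 1: price = 39.
Step 2: f() adds 10: price = 39 + 10 = 49.
Step 3: g() doubles: price = 49 * 2 = 98.
Step 4: result = 98

The answer is 98.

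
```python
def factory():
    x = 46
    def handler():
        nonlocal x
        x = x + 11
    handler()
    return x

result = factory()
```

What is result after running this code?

Step 1: factory() sets x = 46.
Step 2: handler() uses nonlocal to modify x in factory's scope: x = 46 + 11 = 57.
Step 3: factory() returns the modified x = 57

The answer is 57.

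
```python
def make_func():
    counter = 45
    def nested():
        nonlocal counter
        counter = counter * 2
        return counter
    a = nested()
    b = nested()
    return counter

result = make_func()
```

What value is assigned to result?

Step 1: counter starts at 45.
Step 2: First nested(): counter = 45 * 2 = 90.
Step 3: Second nested(): counter = 90 * 2 = 180.
Step 4: result = 180

The answer is 180.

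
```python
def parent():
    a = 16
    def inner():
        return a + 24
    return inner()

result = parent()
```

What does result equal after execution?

Step 1: parent() defines a = 16.
Step 2: inner() reads a = 16 from enclosing scope, returns 16 + 24 = 40.
Step 3: result = 40

The answer is 40.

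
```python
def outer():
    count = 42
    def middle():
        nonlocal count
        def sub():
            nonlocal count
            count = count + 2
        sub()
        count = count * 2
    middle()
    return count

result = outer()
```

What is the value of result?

Step 1: count = 42.
Step 2: sub() adds 2: count = 42 + 2 = 44.
Step 3: middle() doubles: count = 44 * 2 = 88.
Step 4: result = 88

The answer is 88.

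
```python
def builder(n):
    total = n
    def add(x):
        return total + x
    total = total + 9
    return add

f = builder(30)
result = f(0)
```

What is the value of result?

Step 1: builder(30) sets total = 30, then total = 30 + 9 = 39.
Step 2: Closures capture by reference, so add sees total = 39.
Step 3: f(0) returns 39 + 0 = 39

The answer is 39.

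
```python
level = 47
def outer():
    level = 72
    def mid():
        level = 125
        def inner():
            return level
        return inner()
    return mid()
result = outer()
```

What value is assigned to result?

Step 1: Three levels of shadowing: global 47, outer 72, mid 125.
Step 2: inner() finds level = 125 in enclosing mid() scope.
Step 3: result = 125

The answer is 125.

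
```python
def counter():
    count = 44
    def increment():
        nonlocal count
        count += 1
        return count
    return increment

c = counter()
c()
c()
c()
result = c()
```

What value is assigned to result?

Step 1: counter() creates closure with count = 44.
Step 2: Each c() call increments count via nonlocal. After 4 calls: 44 + 4 = 48.
Step 3: result = 48

The answer is 48.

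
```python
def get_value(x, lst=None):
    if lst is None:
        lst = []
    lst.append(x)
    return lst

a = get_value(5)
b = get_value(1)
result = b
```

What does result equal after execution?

Step 1: None default with guard creates a NEW list each call.
Step 2: a = [5] (fresh list). b = [1] (another fresh list).
Step 3: result = [1] (this is the fix for mutable default)

The answer is [1].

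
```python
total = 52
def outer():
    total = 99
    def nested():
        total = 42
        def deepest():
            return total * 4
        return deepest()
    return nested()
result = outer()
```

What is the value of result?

Step 1: deepest() looks up total through LEGB: not local, finds total = 42 in enclosing nested().
Step 2: Returns 42 * 4 = 168.
Step 3: result = 168

The answer is 168.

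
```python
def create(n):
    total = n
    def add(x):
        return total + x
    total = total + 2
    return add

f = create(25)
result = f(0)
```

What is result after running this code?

Step 1: create(25) sets total = 25, then total = 25 + 2 = 27.
Step 2: Closures capture by reference, so add sees total = 27.
Step 3: f(0) returns 27 + 0 = 27

The answer is 27.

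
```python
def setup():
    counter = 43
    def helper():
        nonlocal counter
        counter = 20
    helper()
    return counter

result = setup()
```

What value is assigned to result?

Step 1: setup() sets counter = 43.
Step 2: helper() uses nonlocal to reassign counter = 20.
Step 3: result = 20

The answer is 20.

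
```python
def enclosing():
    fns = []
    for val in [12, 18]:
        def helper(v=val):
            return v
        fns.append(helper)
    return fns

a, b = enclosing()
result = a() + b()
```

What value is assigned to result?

Step 1: Default argument v=val captures val at each iteration.
Step 2: a() returns 12 (captured at first iteration), b() returns 18 (captured at second).
Step 3: result = 12 + 18 = 30

The answer is 30.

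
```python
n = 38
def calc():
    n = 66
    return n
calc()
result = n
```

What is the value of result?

Step 1: n = 38 globally.
Step 2: calc() creates a LOCAL n = 66 (no global keyword!).
Step 3: The global n is unchanged. result = 38

The answer is 38.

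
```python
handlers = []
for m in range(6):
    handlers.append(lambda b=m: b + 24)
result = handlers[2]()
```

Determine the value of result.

Step 1: Default argument b=m captures m's value at definition time.
Step 2: handlers[2] was defined when m = 2, so b defaults to 2.
Step 3: result = 2 + 24 = 26 (default arg fixes the late binding issue)

The answer is 26.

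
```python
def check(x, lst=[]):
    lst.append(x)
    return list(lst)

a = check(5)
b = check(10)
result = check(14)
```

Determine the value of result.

Step 1: Default list is shared. list() creates copies for return values.
Step 2: Internal list grows: [5] -> [5, 10] -> [5, 10, 14].
Step 3: result = [5, 10, 14]

The answer is [5, 10, 14].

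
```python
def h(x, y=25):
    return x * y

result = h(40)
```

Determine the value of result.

Step 1: h(40) uses default y = 25.
Step 2: Returns 40 * 25 = 1000.
Step 3: result = 1000

The answer is 1000.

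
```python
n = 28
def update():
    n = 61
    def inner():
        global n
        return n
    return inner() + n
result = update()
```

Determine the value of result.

Step 1: Global n = 28. update() shadows with local n = 61.
Step 2: inner() uses global keyword, so inner() returns global n = 28.
Step 3: update() returns 28 + 61 = 89

The answer is 89.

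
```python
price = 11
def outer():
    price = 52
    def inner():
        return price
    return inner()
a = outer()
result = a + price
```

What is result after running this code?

Step 1: outer() has local price = 52. inner() reads from enclosing.
Step 2: outer() returns 52. Global price = 11 unchanged.
Step 3: result = 52 + 11 = 63

The answer is 63.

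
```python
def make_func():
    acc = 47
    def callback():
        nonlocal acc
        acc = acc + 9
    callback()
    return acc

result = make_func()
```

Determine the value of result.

Step 1: make_func() sets acc = 47.
Step 2: callback() uses nonlocal to modify acc in make_func's scope: acc = 47 + 9 = 56.
Step 3: make_func() returns the modified acc = 56

The answer is 56.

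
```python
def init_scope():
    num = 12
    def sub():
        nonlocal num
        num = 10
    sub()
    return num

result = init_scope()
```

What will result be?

Step 1: init_scope() sets num = 12.
Step 2: sub() uses nonlocal to reassign num = 10.
Step 3: result = 10

The answer is 10.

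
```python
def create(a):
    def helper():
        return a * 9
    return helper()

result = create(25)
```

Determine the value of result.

Step 1: create(25) binds parameter a = 25.
Step 2: helper() accesses a = 25 from enclosing scope.
Step 3: result = 25 * 9 = 225

The answer is 225.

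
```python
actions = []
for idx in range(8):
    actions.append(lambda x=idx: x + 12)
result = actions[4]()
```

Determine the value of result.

Step 1: Default argument x=idx captures idx's value at definition time.
Step 2: actions[4] was defined when idx = 4, so x defaults to 4.
Step 3: result = 4 + 12 = 16 (default arg fixes the late binding issue)

The answer is 16.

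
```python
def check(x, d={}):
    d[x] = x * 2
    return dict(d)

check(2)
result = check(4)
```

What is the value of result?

Step 1: Mutable default dict is shared across calls.
Step 2: First call adds 2: 4. Second call adds 4: 8.
Step 3: result = {2: 4, 4: 8}

The answer is {2: 4, 4: 8}.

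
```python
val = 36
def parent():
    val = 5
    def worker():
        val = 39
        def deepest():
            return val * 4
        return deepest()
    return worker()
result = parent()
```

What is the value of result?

Step 1: deepest() looks up val through LEGB: not local, finds val = 39 in enclosing worker().
Step 2: Returns 39 * 4 = 156.
Step 3: result = 156

The answer is 156.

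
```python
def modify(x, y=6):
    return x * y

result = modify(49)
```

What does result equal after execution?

Step 1: modify(49) uses default y = 6.
Step 2: Returns 49 * 6 = 294.
Step 3: result = 294

The answer is 294.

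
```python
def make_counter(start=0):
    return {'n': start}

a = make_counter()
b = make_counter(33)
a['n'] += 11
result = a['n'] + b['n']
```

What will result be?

Step 1: make_counter() returns a new dict each call (immutable default 0).
Step 2: a = {'n': 0}, b = {'n': 33}.
Step 3: a['n'] += 11 = 11. result = 11 + 33 = 44

The answer is 44.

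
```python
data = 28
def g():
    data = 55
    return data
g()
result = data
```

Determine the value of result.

Step 1: data = 28 globally.
Step 2: g() creates a LOCAL data = 55 (no global keyword!).
Step 3: The global data is unchanged. result = 28

The answer is 28.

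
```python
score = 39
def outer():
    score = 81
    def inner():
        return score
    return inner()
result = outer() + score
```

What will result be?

Step 1: Global score = 39. outer() shadows with score = 81.
Step 2: inner() returns enclosing score = 81. outer() = 81.
Step 3: result = 81 + global score (39) = 120

The answer is 120.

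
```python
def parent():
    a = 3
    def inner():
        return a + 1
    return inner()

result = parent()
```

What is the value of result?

Step 1: parent() defines a = 3.
Step 2: inner() reads a = 3 from enclosing scope, returns 3 + 1 = 4.
Step 3: result = 4

The answer is 4.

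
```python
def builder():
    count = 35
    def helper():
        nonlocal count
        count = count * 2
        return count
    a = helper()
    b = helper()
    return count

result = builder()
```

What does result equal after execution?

Step 1: count starts at 35.
Step 2: First helper(): count = 35 * 2 = 70.
Step 3: Second helper(): count = 70 * 2 = 140.
Step 4: result = 140

The answer is 140.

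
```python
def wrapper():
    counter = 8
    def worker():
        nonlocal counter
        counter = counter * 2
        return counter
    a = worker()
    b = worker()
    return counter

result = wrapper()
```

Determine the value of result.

Step 1: counter starts at 8.
Step 2: First worker(): counter = 8 * 2 = 16.
Step 3: Second worker(): counter = 16 * 2 = 32.
Step 4: result = 32

The answer is 32.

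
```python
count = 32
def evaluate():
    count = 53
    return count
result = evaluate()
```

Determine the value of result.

Step 1: Global count = 32.
Step 2: evaluate() creates local count = 53, shadowing the global.
Step 3: Returns local count = 53. result = 53

The answer is 53.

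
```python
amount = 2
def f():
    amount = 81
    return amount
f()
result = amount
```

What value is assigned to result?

Step 1: amount = 2 globally.
Step 2: f() creates a LOCAL amount = 81 (no global keyword!).
Step 3: The global amount is unchanged. result = 2

The answer is 2.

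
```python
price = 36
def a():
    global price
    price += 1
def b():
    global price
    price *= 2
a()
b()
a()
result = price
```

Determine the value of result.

Step 1: price = 36.
Step 2: a(): price = 36 + 1 = 37.
Step 3: b(): price = 37 * 2 = 74.
Step 4: a(): price = 74 + 1 = 75

The answer is 75.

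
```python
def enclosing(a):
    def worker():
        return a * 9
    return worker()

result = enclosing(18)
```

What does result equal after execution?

Step 1: enclosing(18) binds parameter a = 18.
Step 2: worker() accesses a = 18 from enclosing scope.
Step 3: result = 18 * 9 = 162

The answer is 162.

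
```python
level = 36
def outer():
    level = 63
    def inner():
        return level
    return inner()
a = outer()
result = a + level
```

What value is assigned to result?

Step 1: outer() has local level = 63. inner() reads from enclosing.
Step 2: outer() returns 63. Global level = 36 unchanged.
Step 3: result = 63 + 36 = 99

The answer is 99.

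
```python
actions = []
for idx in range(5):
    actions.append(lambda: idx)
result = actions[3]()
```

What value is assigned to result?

Step 1: The loop creates 5 lambdas, all referencing the same variable idx.
Step 2: After the loop, idx = 4 (final value).
Step 3: actions[3]() looks up idx at call time and finds 4. This is the late binding gotcha. result = 4

The answer is 4.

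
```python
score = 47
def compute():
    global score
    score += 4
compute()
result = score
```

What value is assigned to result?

Step 1: score = 47 globally.
Step 2: compute() modifies global score: score += 4 = 51.
Step 3: result = 51

The answer is 51.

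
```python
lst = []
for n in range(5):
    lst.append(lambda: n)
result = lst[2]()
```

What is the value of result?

Step 1: The loop creates 5 lambdas, all referencing the same variable n.
Step 2: After the loop, n = 4 (final value).
Step 3: lst[2]() looks up n at call time and finds 4. This is the late binding gotcha. result = 4

The answer is 4.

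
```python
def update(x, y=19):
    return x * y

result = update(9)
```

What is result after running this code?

Step 1: update(9) uses default y = 19.
Step 2: Returns 9 * 19 = 171.
Step 3: result = 171

The answer is 171.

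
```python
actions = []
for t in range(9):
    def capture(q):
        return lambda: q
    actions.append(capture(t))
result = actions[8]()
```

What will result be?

Step 1: capture(t) creates a new scope capturing q = t at call time.
Step 2: actions[8] = capture(8), so its lambda captures q = 8.
Step 3: result = 8 (closure factory fixes late binding)

The answer is 8.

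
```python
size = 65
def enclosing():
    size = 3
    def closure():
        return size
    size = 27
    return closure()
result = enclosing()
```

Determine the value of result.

Step 1: enclosing() sets size = 3, then later size = 27.
Step 2: closure() is called after size is reassigned to 27. Closures capture variables by reference, not by value.
Step 3: result = 27

The answer is 27.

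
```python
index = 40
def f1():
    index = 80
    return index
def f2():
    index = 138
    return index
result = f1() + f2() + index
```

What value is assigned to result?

Step 1: Each function shadows global index with its own local.
Step 2: f1() returns 80, f2() returns 138.
Step 3: Global index = 40 is unchanged. result = 80 + 138 + 40 = 258

The answer is 258.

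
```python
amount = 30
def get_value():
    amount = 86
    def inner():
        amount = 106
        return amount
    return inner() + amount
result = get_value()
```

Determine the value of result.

Step 1: get_value() has local amount = 86. inner() has local amount = 106.
Step 2: inner() returns its local amount = 106.
Step 3: get_value() returns 106 + its own amount (86) = 192

The answer is 192.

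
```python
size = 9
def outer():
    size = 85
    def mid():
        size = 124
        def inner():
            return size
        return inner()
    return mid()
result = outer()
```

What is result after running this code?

Step 1: Three levels of shadowing: global 9, outer 85, mid 124.
Step 2: inner() finds size = 124 in enclosing mid() scope.
Step 3: result = 124

The answer is 124.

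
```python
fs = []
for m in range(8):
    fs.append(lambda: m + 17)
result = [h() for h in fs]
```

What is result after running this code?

Step 1: All lambdas capture m by reference. After the loop, m = 7.
Step 2: Each call returns 7 + 17 = 24.
Step 3: result = [24, 24, 24, 24, 24, 24, 24, 24]

The answer is [24, 24, 24, 24, 24, 24, 24, 24].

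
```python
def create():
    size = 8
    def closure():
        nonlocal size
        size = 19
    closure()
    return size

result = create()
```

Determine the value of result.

Step 1: create() sets size = 8.
Step 2: closure() uses nonlocal to reassign size = 19.
Step 3: result = 19

The answer is 19.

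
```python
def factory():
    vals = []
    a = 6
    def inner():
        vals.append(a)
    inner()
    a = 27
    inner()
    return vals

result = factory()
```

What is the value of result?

Step 1: a = 6. inner() appends current a to vals.
Step 2: First inner(): appends 6. Then a = 27.
Step 3: Second inner(): appends 27 (closure sees updated a). result = [6, 27]

The answer is [6, 27].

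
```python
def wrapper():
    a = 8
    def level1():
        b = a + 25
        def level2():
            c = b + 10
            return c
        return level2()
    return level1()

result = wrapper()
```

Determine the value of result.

Step 1: a = 8. b = a + 25 = 33.
Step 2: c = b + 10 = 33 + 10 = 43.
Step 3: result = 43

The answer is 43.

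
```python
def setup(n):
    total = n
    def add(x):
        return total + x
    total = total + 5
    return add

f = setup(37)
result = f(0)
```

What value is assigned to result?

Step 1: setup(37) sets total = 37, then total = 37 + 5 = 42.
Step 2: Closures capture by reference, so add sees total = 42.
Step 3: f(0) returns 42 + 0 = 42

The answer is 42.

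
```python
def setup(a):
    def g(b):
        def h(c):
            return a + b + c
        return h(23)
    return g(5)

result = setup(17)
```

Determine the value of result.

Step 1: a = 17, b = 5, c = 23 across three nested scopes.
Step 2: h() accesses all three via LEGB rule.
Step 3: result = 17 + 5 + 23 = 45

The answer is 45.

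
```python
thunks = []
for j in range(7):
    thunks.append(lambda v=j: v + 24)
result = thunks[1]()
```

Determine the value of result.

Step 1: Default argument v=j captures j's value at definition time.
Step 2: thunks[1] was defined when j = 1, so v defaults to 1.
Step 3: result = 1 + 24 = 25 (default arg fixes the late binding issue)

The answer is 25.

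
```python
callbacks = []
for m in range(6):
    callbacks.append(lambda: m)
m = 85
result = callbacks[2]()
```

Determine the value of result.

Step 1: Lambdas capture the variable m by reference, not by value.
Step 2: After the loop, m is reassigned to 85.
Step 3: callbacks[2]() looks up the current m = 85. result = 85

The answer is 85.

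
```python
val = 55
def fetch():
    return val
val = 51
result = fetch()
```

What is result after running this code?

Step 1: val is first set to 55, then reassigned to 51.
Step 2: fetch() is called after the reassignment, so it looks up the current global val = 51.
Step 3: result = 51

The answer is 51.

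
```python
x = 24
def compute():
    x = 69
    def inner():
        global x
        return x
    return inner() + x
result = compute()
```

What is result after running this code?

Step 1: Global x = 24. compute() shadows with local x = 69.
Step 2: inner() uses global keyword, so inner() returns global x = 24.
Step 3: compute() returns 24 + 69 = 93

The answer is 93.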